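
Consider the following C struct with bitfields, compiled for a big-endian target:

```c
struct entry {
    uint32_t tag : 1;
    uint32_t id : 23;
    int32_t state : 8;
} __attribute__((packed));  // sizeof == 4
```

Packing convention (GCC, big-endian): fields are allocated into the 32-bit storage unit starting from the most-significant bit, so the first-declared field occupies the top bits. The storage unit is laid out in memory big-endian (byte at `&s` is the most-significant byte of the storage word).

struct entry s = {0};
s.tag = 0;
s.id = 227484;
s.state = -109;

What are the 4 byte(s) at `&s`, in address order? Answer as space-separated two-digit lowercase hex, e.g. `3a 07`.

03 78 9c 93

[31+:1] tag=0 & 0x1 = 0x0; word=0x00000000
[8+:23] id=227484 & 0x7fffff = 0x3789c; word=0x03789c00
[0+:8] state=-109 & 0xff = 0x93; word=0x03789c93
word = 0x03789c93 → big-endian bytes:
  [0]=0x03  [1]=0x78  [2]=0x9c  [3]=0x93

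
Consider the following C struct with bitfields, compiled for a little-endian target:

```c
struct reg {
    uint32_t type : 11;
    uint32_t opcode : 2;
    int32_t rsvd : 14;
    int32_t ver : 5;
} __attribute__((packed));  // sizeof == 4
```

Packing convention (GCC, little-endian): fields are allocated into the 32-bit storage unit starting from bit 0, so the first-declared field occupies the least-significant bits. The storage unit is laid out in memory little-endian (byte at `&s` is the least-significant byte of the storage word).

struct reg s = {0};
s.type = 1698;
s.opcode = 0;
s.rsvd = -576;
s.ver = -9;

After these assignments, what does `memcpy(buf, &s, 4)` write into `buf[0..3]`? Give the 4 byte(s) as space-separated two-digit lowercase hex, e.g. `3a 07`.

[0+:11] type=1698 & 0x7ff = 0x6a2; word=0x000006a2
[11+:2] opcode=0 & 0x3 = 0x0; word=0x000006a2
[13+:14] rsvd=-576 & 0x3fff = 0x3dc0; word=0x07b806a2
[27+:5] ver=-9 & 0x1f = 0x17; word=0xbfb806a2
word = 0xbfb806a2 → little-endian bytes:
  [0]=0xa2  [1]=0x06  [2]=0xb8  [3]=0xbf

a2 06 b8 bf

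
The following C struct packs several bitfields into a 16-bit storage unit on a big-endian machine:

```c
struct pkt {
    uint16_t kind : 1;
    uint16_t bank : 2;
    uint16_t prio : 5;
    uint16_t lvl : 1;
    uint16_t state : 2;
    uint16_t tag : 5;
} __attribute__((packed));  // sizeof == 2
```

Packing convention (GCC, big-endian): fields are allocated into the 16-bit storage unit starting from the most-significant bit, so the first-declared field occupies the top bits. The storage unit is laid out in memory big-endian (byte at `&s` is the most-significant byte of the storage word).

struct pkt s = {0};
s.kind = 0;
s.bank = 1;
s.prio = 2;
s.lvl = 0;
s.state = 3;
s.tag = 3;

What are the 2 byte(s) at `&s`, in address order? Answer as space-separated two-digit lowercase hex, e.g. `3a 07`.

kind:1 = 0 → 0x0 << 15 → word 0x0000
bank:2 = 1 → 0x1 << 13 → word 0x2000
prio:5 = 2 → 0x2 << 8 → word 0x2200
lvl:1 = 0 → 0x0 << 7 → word 0x2200
state:2 = 3 → 0x3 << 5 → word 0x2260
tag:5 = 3 → 0x3 << 0 → word 0x2263
word = 0x2263 → big-endian bytes:
  [0]=0x22  [1]=0x63

22 63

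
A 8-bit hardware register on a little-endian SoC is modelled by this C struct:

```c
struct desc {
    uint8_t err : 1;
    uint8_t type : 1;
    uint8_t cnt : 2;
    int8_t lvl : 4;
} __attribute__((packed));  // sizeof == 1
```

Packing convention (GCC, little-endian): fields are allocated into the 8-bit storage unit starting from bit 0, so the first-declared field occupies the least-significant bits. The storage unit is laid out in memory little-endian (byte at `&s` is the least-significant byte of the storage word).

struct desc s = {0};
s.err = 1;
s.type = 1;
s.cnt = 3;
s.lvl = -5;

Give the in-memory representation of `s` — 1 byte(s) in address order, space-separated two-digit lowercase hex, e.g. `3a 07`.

err:1 = 1 → 0x1 << 0 → word 0x01
type:1 = 1 → 0x1 << 1 → word 0x03
cnt:2 = 3 → 0x3 << 2 → word 0x0f
lvl:4 = -5 → 0xb << 4 → word 0xbf
word = 0xbf → little-endian bytes:
  [0]=0xbf

bf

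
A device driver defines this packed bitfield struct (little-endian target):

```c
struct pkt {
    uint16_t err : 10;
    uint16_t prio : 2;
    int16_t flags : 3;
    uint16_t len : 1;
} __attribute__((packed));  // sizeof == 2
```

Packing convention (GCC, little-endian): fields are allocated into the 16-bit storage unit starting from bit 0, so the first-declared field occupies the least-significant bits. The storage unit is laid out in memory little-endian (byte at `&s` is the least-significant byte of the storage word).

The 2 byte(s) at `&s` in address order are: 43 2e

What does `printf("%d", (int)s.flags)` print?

[0]=0x43 [1]=0x2e (little-endian) → word 0x2e43
err:10 @ bit 0 → (0x2e43>>0)&0x3ff = 0x243
prio:2 @ bit 10 → (0x2e43>>10)&0x3 = 0x3
flags:3 @ bit 12 → (0x2e43>>12)&0x7 = 0x2  ←
len:1 @ bit 15 → (0x2e43>>15)&0x1 = 0x0
flags signed 3b, MSB=0: value = 2

2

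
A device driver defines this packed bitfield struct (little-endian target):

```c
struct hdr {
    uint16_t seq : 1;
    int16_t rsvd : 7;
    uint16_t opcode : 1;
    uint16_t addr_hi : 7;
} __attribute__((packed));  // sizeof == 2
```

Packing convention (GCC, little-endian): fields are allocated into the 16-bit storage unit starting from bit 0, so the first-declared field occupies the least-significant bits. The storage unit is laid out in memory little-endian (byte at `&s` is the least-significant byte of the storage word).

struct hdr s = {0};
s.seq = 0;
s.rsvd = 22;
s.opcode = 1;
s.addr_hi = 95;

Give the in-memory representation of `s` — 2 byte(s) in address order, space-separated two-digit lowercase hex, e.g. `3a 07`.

[0+:1] seq=0 & 0x1 = 0x0; word=0x0000
[1+:7] rsvd=22 & 0x7f = 0x16; word=0x002c
[8+:1] opcode=1 & 0x1 = 0x1; word=0x012c
[9+:7] addr_hi=95 & 0x7f = 0x5f; word=0xbf2c
word = 0xbf2c → little-endian bytes:
  [0]=0x2c  [1]=0xbf

2c bf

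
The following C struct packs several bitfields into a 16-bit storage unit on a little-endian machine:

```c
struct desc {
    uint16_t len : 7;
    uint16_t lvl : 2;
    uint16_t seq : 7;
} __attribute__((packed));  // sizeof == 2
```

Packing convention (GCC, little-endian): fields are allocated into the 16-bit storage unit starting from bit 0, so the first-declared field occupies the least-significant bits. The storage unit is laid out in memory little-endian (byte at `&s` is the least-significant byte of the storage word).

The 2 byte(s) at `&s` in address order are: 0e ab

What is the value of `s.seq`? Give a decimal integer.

85

[0]=0x0e [1]=0xab (little-endian) → word 0xab0e
len [0+:7] = (word>>0) & 0x7f = 14
lvl [7+:2] = (word>>7) & 0x3 = 2
seq [9+:7] = (word>>9) & 0x7f = 85  ←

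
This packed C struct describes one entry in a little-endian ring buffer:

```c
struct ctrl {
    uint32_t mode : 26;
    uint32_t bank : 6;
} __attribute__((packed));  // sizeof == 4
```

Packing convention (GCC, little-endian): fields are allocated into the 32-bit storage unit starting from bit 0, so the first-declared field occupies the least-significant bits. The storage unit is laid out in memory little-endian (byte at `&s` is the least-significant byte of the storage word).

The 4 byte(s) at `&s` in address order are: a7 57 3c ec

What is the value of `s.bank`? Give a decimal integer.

[0]=0xa7 [1]=0x57 [2]=0x3c [3]=0xec (little-endian) → word 0xec3c57a7
mode:26 @ bit 0 → (0xec3c57a7>>0)&0x3ffffff = 0x3c57a7
bank:6 @ bit 26 → (0xec3c57a7>>26)&0x3f = 0x3b  ←

59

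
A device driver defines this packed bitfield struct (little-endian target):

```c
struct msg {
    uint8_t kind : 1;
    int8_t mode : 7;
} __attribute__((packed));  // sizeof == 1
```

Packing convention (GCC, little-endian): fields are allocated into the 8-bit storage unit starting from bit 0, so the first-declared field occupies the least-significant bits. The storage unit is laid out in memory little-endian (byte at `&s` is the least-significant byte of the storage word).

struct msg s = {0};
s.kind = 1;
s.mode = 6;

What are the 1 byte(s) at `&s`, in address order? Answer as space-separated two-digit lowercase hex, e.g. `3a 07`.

0d

kind:1 = 1 → 0x1 << 0 → word 0x01
mode:7 = 6 → 0x6 << 1 → word 0x0d
word = 0x0d → little-endian bytes:
  [0]=0x0d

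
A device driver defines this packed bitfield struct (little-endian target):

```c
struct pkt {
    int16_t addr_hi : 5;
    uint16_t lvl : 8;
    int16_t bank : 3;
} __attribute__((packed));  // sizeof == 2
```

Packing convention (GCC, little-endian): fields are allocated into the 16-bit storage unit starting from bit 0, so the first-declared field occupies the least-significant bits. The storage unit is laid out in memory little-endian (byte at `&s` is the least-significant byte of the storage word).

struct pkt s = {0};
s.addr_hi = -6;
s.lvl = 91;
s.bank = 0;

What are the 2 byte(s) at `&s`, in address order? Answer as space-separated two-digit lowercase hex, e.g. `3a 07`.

7a 0b

[0+:5] addr_hi=-6 & 0x1f = 0x1a; word=0x001a
[5+:8] lvl=91 & 0xff = 0x5b; word=0x0b7a
[13+:3] bank=0 & 0x7 = 0x0; word=0x0b7a
word = 0x0b7a → little-endian bytes:
  [0]=0x7a  [1]=0x0b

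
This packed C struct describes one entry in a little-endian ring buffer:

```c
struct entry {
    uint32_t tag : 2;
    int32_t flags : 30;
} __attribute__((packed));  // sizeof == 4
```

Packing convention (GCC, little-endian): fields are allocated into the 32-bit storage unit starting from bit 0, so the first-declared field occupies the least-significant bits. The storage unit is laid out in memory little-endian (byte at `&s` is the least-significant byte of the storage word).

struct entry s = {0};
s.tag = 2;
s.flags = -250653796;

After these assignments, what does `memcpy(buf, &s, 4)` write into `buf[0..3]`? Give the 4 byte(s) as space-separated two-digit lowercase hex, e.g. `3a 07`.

[0+:2] tag=2 & 0x3 = 0x2; word=0x00000002
[2+:30] flags=-250653796 & 0x3fffffff = 0x310f539c; word=0xc43d4e72
word = 0xc43d4e72 → little-endian bytes:
  [0]=0x72  [1]=0x4e  [2]=0x3d  [3]=0xc4

72 4e 3d c4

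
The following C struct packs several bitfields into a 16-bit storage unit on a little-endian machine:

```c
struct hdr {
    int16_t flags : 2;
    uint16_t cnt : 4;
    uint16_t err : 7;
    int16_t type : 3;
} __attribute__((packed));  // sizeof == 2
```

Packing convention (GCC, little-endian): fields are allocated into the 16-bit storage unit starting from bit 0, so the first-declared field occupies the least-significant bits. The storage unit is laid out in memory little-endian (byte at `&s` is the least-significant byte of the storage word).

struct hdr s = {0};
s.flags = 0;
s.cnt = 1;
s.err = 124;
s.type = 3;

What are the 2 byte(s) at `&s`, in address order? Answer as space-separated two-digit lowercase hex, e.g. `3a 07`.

04 7f

flags:2 = 0 → 0x0 << 0 → word 0x0000
cnt:4 = 1 → 0x1 << 2 → word 0x0004
err:7 = 124 → 0x7c << 6 → word 0x1f04
type:3 = 3 → 0x3 << 13 → word 0x7f04
word = 0x7f04 → little-endian bytes:
  [0]=0x04  [1]=0x7f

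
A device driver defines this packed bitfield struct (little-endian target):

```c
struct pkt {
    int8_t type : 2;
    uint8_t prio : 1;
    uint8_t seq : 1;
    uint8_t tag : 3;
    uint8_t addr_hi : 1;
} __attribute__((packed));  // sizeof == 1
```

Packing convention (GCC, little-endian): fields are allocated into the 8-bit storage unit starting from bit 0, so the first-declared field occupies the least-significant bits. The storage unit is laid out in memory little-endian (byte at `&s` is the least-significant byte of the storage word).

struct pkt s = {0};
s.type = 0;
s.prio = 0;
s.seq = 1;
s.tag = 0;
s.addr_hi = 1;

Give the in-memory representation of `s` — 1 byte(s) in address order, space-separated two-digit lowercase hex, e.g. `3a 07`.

type (2b) val=0 bits=0x0 at bit 0: 0x00
prio (1b) val=0 bits=0x0 at bit 2: 0x00
seq (1b) val=1 bits=0x1 at bit 3: 0x08
tag (3b) val=0 bits=0x0 at bit 4: 0x08
addr_hi (1b) val=1 bits=0x1 at bit 7: 0x88
word = 0x88 → little-endian bytes:
  [0]=0x88

88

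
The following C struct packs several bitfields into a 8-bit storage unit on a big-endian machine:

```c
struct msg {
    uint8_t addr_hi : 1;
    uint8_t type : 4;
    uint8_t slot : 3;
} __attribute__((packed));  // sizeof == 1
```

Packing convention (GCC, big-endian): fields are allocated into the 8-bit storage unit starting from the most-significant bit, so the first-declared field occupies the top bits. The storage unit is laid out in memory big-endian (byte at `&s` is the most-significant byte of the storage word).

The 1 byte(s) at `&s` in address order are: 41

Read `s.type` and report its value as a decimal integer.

[0]=0x41 (big-endian) → word 0x41
addr_hi [7+:1] = (word>>7) & 0x1 = 0
type [3+:4] = (word>>3) & 0xf = 8  ←
slot [0+:3] = (word>>0) & 0x7 = 1

8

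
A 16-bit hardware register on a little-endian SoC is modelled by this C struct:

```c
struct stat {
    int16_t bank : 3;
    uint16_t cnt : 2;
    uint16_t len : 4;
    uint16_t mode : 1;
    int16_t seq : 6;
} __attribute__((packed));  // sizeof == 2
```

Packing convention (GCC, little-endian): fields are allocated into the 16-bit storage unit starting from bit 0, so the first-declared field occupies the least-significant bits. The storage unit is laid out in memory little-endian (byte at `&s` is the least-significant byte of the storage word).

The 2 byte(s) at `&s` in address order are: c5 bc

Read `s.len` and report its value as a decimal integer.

[0]=0xc5 [1]=0xbc (little-endian) → word 0xbcc5
bank [0+:3] = (word>>0) & 0x7 = 5
cnt [3+:2] = (word>>3) & 0x3 = 0
len [5+:4] = (word>>5) & 0xf = 6  ←
mode [9+:1] = (word>>9) & 0x1 = 0
seq [10+:6] = (word>>10) & 0x3f = 47

6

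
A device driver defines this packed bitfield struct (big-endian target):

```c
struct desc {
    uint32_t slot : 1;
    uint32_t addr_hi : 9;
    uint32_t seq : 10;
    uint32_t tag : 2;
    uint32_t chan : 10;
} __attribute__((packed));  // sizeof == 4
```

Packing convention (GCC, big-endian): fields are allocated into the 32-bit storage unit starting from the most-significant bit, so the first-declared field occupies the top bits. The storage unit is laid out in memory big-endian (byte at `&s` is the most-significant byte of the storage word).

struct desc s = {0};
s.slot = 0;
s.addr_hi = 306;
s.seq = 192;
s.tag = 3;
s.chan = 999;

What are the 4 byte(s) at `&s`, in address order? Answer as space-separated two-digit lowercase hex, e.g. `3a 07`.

[31+:1] slot=0 & 0x1 = 0x0; word=0x00000000
[22+:9] addr_hi=306 & 0x1ff = 0x132; word=0x4c800000
[12+:10] seq=192 & 0x3ff = 0xc0; word=0x4c8c0000
[10+:2] tag=3 & 0x3 = 0x3; word=0x4c8c0c00
[0+:10] chan=999 & 0x3ff = 0x3e7; word=0x4c8c0fe7
word = 0x4c8c0fe7 → big-endian bytes:
  [0]=0x4c  [1]=0x8c  [2]=0x0f  [3]=0xe7

4c 8c 0f e7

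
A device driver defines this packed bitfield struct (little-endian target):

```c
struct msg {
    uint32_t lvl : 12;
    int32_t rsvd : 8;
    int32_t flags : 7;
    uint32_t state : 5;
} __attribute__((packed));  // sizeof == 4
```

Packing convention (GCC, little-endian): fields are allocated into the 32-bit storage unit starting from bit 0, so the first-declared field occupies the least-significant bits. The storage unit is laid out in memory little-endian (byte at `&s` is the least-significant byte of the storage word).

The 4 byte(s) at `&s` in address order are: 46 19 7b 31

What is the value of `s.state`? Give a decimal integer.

[0]=0x46 [1]=0x19 [2]=0x7b [3]=0x31 (little-endian) → word 0x317b1946
lvl:12 @ bit 0 → (0x317b1946>>0)&0xfff = 0x946
rsvd:8 @ bit 12 → (0x317b1946>>12)&0xff = 0xb1
flags:7 @ bit 20 → (0x317b1946>>20)&0x7f = 0x17
state:5 @ bit 27 → (0x317b1946>>27)&0x1f = 0x6  ←

6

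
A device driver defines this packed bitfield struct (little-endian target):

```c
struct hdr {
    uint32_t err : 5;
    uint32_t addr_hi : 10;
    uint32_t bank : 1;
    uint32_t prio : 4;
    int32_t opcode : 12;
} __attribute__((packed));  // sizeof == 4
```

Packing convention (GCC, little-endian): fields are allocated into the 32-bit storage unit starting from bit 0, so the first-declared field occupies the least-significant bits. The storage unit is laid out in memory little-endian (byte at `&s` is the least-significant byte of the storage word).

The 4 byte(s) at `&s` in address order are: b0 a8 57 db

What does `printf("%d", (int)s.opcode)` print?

[0]=0xb0 [1]=0xa8 [2]=0x57 [3]=0xdb (little-endian) → word 0xdb57a8b0
err [0+:5] = (word>>0) & 0x1f = 16
addr_hi [5+:10] = (word>>5) & 0x3ff = 325
bank [15+:1] = (word>>15) & 0x1 = 1
prio [16+:4] = (word>>16) & 0xf = 7
opcode [20+:12] = (word>>20) & 0xfff = 3509  ←
opcode signed 12b, MSB=1: 3509 - 4096 = -587

-587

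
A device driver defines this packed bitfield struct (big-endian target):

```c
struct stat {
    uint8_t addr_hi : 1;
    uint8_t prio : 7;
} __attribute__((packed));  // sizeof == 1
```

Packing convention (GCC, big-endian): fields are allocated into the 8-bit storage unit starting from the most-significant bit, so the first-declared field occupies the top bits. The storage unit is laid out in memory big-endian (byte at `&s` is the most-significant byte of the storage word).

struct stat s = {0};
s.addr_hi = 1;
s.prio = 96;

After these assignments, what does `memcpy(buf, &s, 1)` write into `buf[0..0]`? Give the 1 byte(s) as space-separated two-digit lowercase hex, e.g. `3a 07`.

[7+:1] addr_hi=1 & 0x1 = 0x1; word=0x80
[0+:7] prio=96 & 0x7f = 0x60; word=0xe0
word = 0xe0 → big-endian bytes:
  [0]=0xe0

e0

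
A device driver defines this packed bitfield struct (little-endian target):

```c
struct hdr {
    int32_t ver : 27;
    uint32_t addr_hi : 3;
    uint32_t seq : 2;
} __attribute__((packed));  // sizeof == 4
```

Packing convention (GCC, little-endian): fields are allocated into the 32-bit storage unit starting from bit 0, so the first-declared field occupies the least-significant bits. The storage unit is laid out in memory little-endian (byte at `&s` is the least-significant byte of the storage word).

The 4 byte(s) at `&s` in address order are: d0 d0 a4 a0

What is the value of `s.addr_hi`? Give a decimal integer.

4

[0]=0xd0 [1]=0xd0 [2]=0xa4 [3]=0xa0 (little-endian) → word 0xa0a4d0d0
ver [0+:27] = (word>>0) & 0x7ffffff = 10801360
addr_hi [27+:3] = (word>>27) & 0x7 = 4  ←
seq [30+:2] = (word>>30) & 0x3 = 2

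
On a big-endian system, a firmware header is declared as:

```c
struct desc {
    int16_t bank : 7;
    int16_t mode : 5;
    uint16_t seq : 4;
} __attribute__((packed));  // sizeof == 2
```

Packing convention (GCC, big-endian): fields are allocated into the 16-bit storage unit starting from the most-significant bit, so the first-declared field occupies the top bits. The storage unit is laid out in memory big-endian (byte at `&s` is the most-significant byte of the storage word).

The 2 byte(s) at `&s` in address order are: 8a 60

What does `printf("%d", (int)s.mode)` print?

6

[0]=0x8a [1]=0x60 (big-endian) → word 0x8a60
bank:7 @ bit 9 → (0x8a60>>9)&0x7f = 0x45
mode:5 @ bit 4 → (0x8a60>>4)&0x1f = 0x6  ←
seq:4 @ bit 0 → (0x8a60>>0)&0xf = 0x0
mode signed 5b, MSB=0: value = 6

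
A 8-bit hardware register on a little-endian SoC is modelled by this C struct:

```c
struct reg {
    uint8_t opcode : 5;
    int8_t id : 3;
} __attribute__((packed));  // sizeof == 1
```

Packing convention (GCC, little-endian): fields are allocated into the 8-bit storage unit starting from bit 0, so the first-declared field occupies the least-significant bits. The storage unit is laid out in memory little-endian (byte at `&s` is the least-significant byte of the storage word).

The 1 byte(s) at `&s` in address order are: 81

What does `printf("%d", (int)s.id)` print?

[0]=0x81 (little-endian) → word 0x81
opcode:5 @ bit 0 → (0x81>>0)&0x1f = 0x1
id:3 @ bit 5 → (0x81>>5)&0x7 = 0x4  ←
id signed 3b, MSB=1: 4 - 8 = -4

-4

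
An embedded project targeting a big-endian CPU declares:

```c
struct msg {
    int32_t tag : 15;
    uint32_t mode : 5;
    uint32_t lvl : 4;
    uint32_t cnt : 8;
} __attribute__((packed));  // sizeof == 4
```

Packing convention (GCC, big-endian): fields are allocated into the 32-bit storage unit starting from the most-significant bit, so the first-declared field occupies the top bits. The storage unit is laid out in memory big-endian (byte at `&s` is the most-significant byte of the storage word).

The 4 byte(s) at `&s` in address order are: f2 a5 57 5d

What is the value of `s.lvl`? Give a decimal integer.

[0]=0xf2 [1]=0xa5 [2]=0x57 [3]=0x5d (big-endian) → word 0xf2a5575d
tag [17+:15] = (word>>17) & 0x7fff = 31058
mode [12+:5] = (word>>12) & 0x1f = 21
lvl [8+:4] = (word>>8) & 0xf = 7  ←
cnt [0+:8] = (word>>0) & 0xff = 93

7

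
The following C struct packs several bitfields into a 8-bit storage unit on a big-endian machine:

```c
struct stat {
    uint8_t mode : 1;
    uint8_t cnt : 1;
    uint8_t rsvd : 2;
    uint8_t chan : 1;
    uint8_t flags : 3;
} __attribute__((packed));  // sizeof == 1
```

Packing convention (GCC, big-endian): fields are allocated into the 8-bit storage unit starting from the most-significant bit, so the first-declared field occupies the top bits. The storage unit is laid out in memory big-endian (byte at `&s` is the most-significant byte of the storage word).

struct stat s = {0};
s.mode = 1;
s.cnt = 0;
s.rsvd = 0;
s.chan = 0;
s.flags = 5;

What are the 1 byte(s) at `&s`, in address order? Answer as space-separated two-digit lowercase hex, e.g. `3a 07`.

mode (1b) val=1 bits=0x1 at bit 7: 0x80
cnt (1b) val=0 bits=0x0 at bit 6: 0x80
rsvd (2b) val=0 bits=0x0 at bit 4: 0x80
chan (1b) val=0 bits=0x0 at bit 3: 0x80
flags (3b) val=5 bits=0x5 at bit 0: 0x85
word = 0x85 → big-endian bytes:
  [0]=0x85

85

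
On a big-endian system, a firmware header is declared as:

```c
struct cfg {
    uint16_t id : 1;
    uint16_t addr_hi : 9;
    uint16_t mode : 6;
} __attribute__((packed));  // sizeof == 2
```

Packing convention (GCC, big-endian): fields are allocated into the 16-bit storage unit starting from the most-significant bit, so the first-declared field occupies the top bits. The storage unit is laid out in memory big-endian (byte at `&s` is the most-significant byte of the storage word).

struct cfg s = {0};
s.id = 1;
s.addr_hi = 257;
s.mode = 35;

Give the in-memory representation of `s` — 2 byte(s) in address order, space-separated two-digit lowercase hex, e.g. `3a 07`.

c0 63

id:1 = 1 → 0x1 << 15 → word 0x8000
addr_hi:9 = 257 → 0x101 << 6 → word 0xc040
mode:6 = 35 → 0x23 << 0 → word 0xc063
word = 0xc063 → big-endian bytes:
  [0]=0xc0  [1]=0x63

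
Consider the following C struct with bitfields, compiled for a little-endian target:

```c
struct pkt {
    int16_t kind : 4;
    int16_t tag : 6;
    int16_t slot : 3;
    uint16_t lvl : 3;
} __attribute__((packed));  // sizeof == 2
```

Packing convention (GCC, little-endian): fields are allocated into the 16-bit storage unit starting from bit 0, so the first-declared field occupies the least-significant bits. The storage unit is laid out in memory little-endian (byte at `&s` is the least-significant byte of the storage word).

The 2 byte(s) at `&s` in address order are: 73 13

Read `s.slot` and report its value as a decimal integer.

-4

[0]=0x73 [1]=0x13 (little-endian) → word 0x1373
kind [0+:4] = (word>>0) & 0xf = 3
tag [4+:6] = (word>>4) & 0x3f = 55
slot [10+:3] = (word>>10) & 0x7 = 4  ←
lvl [13+:3] = (word>>13) & 0x7 = 0
slot signed 3b, MSB=1: 4 - 8 = -4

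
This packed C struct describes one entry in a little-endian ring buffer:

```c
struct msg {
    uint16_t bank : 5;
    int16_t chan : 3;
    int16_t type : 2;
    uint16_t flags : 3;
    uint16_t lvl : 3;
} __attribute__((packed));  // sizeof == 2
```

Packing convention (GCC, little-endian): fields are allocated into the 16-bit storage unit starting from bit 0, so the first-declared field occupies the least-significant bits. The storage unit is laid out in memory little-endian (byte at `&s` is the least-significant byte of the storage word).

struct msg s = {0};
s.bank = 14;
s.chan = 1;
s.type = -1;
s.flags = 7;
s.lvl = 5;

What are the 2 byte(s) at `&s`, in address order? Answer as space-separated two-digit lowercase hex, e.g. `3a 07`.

2e bf

bank:5 = 14 → 0xe << 0 → word 0x000e
chan:3 = 1 → 0x1 << 5 → word 0x002e
type:2 = -1 → 0x3 << 8 → word 0x032e
flags:3 = 7 → 0x7 << 10 → word 0x1f2e
lvl:3 = 5 → 0x5 << 13 → word 0xbf2e
word = 0xbf2e → little-endian bytes:
  [0]=0x2e  [1]=0xbf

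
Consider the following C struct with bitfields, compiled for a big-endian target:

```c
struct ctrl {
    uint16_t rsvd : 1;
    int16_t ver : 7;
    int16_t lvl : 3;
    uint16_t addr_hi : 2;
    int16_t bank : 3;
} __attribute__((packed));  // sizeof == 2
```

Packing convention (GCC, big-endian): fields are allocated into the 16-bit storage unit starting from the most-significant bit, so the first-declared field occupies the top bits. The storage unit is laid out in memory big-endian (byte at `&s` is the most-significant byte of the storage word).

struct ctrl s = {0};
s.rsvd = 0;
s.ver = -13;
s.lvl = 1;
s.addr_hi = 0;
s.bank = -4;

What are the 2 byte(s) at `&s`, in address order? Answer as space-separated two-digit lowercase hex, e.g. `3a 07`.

73 24

rsvd:1 = 0 → 0x0 << 15 → word 0x0000
ver:7 = -13 → 0x73 << 8 → word 0x7300
lvl:3 = 1 → 0x1 << 5 → word 0x7320
addr_hi:2 = 0 → 0x0 << 3 → word 0x7320
bank:3 = -4 → 0x4 << 0 → word 0x7324
word = 0x7324 → big-endian bytes:
  [0]=0x73  [1]=0x24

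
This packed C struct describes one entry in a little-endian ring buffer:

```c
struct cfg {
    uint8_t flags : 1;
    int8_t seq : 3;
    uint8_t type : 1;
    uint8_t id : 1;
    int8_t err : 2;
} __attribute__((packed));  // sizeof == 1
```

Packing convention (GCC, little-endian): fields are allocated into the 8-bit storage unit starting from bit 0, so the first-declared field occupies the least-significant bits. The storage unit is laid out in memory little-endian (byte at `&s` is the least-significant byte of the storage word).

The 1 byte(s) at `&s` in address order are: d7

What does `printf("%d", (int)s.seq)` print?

3

[0]=0xd7 (little-endian) → word 0xd7
flags [0+:1] = (word>>0) & 0x1 = 1
seq [1+:3] = (word>>1) & 0x7 = 3  ←
type [4+:1] = (word>>4) & 0x1 = 1
id [5+:1] = (word>>5) & 0x1 = 0
err [6+:2] = (word>>6) & 0x3 = 3
seq signed 3b, MSB=0: value = 3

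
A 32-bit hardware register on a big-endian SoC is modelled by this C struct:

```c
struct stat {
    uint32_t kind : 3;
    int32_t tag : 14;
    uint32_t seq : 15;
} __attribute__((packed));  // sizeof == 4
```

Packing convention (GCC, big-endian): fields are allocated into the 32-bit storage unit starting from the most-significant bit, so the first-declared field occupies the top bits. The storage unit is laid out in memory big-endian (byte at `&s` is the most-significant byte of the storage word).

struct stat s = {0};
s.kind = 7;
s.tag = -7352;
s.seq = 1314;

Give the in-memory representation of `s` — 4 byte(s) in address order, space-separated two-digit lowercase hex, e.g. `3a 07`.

kind (3b) val=7 bits=0x7 at bit 29: 0xe0000000
tag (14b) val=-7352 bits=0x2348 at bit 15: 0xf1a40000
seq (15b) val=1314 bits=0x522 at bit 0: 0xf1a40522
word = 0xf1a40522 → big-endian bytes:
  [0]=0xf1  [1]=0xa4  [2]=0x05  [3]=0x22

f1 a4 05 22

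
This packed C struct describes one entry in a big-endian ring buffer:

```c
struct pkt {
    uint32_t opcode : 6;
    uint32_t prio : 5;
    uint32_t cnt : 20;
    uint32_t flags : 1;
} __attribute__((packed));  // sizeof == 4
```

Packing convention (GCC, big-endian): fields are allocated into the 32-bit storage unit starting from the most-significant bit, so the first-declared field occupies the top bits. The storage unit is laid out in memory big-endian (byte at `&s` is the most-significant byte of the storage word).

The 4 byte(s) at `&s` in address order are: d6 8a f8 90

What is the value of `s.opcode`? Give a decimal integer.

[0]=0xd6 [1]=0x8a [2]=0xf8 [3]=0x90 (big-endian) → word 0xd68af890
opcode [26+:6] = (word>>26) & 0x3f = 53  ←
prio [21+:5] = (word>>21) & 0x1f = 20
cnt [1+:20] = (word>>1) & 0xfffff = 359496
flags [0+:1] = (word>>0) & 0x1 = 0

53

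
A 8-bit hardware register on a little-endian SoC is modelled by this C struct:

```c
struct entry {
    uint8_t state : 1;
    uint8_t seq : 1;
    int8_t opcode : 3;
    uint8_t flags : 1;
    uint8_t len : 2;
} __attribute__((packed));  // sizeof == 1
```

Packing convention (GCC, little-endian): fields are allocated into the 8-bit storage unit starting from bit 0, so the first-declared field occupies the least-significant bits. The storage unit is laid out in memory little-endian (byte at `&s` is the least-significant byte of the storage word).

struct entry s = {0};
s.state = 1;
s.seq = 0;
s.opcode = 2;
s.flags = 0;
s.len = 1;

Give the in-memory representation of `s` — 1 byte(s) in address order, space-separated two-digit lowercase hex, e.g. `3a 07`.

state:1 = 1 → 0x1 << 0 → word 0x01
seq:1 = 0 → 0x0 << 1 → word 0x01
opcode:3 = 2 → 0x2 << 2 → word 0x09
flags:1 = 0 → 0x0 << 5 → word 0x09
len:2 = 1 → 0x1 << 6 → word 0x49
word = 0x49 → little-endian bytes:
  [0]=0x49

49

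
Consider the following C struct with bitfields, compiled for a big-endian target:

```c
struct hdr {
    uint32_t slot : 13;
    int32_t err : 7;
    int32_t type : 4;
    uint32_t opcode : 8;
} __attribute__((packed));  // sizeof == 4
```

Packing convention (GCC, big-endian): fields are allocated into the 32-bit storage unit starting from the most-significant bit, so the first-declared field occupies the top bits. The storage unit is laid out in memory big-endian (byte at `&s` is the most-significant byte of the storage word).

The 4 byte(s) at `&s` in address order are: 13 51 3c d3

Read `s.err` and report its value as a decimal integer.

[0]=0x13 [1]=0x51 [2]=0x3c [3]=0xd3 (big-endian) → word 0x13513cd3
slot [19+:13] = (word>>19) & 0x1fff = 618
err [12+:7] = (word>>12) & 0x7f = 19  ←
type [8+:4] = (word>>8) & 0xf = 12
opcode [0+:8] = (word>>0) & 0xff = 211
err signed 7b, MSB=0: value = 19

19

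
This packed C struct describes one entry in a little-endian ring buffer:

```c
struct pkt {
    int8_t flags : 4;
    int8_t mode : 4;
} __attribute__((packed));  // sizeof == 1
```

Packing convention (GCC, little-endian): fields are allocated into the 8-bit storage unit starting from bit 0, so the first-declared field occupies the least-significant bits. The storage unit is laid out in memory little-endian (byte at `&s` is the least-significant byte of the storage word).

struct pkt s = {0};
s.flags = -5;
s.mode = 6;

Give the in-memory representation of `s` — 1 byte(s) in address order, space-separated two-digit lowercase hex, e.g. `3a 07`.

6b

[0+:4] flags=-5 & 0xf = 0xb; word=0x0b
[4+:4] mode=6 & 0xf = 0x6; word=0x6b
word = 0x6b → little-endian bytes:
  [0]=0x6b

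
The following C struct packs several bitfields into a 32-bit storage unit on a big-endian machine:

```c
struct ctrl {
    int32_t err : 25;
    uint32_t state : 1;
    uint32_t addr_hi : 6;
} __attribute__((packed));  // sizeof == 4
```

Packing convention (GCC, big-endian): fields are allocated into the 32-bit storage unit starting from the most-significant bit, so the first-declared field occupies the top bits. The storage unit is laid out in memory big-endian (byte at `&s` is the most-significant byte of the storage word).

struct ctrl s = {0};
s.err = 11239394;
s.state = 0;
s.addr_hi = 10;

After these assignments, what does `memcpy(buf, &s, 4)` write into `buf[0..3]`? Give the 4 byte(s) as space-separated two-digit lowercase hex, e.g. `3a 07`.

55 bf f1 0a

[7+:25] err=11239394 & 0x1ffffff = 0xab7fe2; word=0x55bff100
[6+:1] state=0 & 0x1 = 0x0; word=0x55bff100
[0+:6] addr_hi=10 & 0x3f = 0xa; word=0x55bff10a
word = 0x55bff10a → big-endian bytes:
  [0]=0x55  [1]=0xbf  [2]=0xf1  [3]=0x0a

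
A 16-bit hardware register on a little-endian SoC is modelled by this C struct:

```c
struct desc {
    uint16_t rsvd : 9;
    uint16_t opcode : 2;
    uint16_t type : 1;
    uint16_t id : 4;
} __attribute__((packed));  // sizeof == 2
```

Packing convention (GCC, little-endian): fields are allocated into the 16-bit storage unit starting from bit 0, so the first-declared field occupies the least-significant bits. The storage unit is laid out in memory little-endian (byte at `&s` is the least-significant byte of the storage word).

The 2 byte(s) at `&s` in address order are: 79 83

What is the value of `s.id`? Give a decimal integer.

8

[0]=0x79 [1]=0x83 (little-endian) → word 0x8379
rsvd [0+:9] = (word>>0) & 0x1ff = 377
opcode [9+:2] = (word>>9) & 0x3 = 1
type [11+:1] = (word>>11) & 0x1 = 0
id [12+:4] = (word>>12) & 0xf = 8  ←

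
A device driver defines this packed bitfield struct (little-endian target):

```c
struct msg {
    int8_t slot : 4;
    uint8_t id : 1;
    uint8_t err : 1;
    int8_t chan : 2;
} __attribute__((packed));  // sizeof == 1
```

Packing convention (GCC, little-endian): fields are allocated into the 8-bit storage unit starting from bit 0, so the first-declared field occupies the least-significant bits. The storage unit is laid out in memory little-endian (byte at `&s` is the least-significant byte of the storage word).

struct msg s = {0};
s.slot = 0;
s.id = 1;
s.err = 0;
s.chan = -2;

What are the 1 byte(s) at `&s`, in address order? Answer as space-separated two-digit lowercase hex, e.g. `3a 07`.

90

slot (4b) val=0 bits=0x0 at bit 0: 0x00
id (1b) val=1 bits=0x1 at bit 4: 0x10
err (1b) val=0 bits=0x0 at bit 5: 0x10
chan (2b) val=-2 bits=0x2 at bit 6: 0x90
word = 0x90 → little-endian bytes:
  [0]=0x90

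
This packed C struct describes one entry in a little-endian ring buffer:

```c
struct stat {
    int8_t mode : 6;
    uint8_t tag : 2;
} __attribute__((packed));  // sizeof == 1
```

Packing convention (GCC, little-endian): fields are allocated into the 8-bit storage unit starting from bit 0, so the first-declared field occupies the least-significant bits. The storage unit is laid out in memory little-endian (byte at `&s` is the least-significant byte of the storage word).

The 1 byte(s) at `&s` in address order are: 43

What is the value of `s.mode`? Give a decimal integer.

[0]=0x43 (little-endian) → word 0x43
mode [0+:6] = (word>>0) & 0x3f = 3  ←
tag [6+:2] = (word>>6) & 0x3 = 1
mode signed 6b, MSB=0: value = 3

3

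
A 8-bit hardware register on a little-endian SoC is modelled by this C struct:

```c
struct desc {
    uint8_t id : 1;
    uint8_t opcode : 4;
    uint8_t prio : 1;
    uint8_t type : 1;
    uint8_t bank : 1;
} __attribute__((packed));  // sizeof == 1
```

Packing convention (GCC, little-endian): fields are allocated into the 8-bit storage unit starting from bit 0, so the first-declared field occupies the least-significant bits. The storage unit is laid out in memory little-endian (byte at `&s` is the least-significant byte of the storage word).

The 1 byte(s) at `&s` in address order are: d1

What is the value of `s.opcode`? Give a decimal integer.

[0]=0xd1 (little-endian) → word 0xd1
id:1 @ bit 0 → (0xd1>>0)&0x1 = 0x1
opcode:4 @ bit 1 → (0xd1>>1)&0xf = 0x8  ←
prio:1 @ bit 5 → (0xd1>>5)&0x1 = 0x0
type:1 @ bit 6 → (0xd1>>6)&0x1 = 0x1
bank:1 @ bit 7 → (0xd1>>7)&0x1 = 0x1

8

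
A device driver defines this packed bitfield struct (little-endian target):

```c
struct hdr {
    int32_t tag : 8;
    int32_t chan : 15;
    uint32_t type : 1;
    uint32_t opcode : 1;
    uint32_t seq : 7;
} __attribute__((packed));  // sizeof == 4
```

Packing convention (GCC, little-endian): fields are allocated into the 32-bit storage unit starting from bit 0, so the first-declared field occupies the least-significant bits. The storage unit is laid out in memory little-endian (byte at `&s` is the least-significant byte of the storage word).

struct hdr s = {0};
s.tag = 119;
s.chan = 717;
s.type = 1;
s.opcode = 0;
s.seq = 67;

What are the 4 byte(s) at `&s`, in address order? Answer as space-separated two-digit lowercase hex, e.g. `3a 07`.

tag:8 = 119 → 0x77 << 0 → word 0x00000077
chan:15 = 717 → 0x2cd << 8 → word 0x0002cd77
type:1 = 1 → 0x1 << 23 → word 0x0082cd77
opcode:1 = 0 → 0x0 << 24 → word 0x0082cd77
seq:7 = 67 → 0x43 << 25 → word 0x8682cd77
word = 0x8682cd77 → little-endian bytes:
  [0]=0x77  [1]=0xcd  [2]=0x82  [3]=0x86

77 cd 82 86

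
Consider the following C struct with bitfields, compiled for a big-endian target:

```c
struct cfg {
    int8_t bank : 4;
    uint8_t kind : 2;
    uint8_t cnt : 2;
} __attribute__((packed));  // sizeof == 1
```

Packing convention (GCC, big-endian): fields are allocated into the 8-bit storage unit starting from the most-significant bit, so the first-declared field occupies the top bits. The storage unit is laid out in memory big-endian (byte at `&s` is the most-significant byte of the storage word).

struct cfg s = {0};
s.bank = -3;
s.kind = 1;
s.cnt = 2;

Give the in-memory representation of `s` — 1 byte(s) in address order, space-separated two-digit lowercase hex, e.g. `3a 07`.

[4+:4] bank=-3 & 0xf = 0xd; word=0xd0
[2+:2] kind=1 & 0x3 = 0x1; word=0xd4
[0+:2] cnt=2 & 0x3 = 0x2; word=0xd6
word = 0xd6 → big-endian bytes:
  [0]=0xd6

d6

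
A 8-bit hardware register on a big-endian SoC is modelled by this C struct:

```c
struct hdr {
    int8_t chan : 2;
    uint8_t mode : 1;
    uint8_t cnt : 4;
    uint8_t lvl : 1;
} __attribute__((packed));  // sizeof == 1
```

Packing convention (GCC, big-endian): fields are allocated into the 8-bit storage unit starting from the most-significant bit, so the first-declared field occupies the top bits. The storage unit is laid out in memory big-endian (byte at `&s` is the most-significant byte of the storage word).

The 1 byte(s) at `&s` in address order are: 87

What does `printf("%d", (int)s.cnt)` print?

[0]=0x87 (big-endian) → word 0x87
chan [6+:2] = (word>>6) & 0x3 = 2
mode [5+:1] = (word>>5) & 0x1 = 0
cnt [1+:4] = (word>>1) & 0xf = 3  ←
lvl [0+:1] = (word>>0) & 0x1 = 1

3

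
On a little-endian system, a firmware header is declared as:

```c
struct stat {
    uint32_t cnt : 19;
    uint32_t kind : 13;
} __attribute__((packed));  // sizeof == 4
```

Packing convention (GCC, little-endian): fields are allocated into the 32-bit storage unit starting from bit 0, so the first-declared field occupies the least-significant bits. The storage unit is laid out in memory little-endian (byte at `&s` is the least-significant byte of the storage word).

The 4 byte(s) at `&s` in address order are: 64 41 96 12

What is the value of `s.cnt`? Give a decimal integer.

[0]=0x64 [1]=0x41 [2]=0x96 [3]=0x12 (little-endian) → word 0x12964164
cnt:19 @ bit 0 → (0x12964164>>0)&0x7ffff = 0x64164  ←
kind:13 @ bit 19 → (0x12964164>>19)&0x1fff = 0x252

409956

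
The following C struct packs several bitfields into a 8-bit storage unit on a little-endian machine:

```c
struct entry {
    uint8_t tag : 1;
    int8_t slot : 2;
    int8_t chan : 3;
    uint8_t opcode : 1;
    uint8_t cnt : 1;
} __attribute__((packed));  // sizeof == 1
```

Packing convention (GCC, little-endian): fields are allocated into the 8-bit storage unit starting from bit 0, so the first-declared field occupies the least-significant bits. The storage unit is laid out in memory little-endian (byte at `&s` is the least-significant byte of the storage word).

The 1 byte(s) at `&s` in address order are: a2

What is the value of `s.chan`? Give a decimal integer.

[0]=0xa2 (little-endian) → word 0xa2
tag [0+:1] = (word>>0) & 0x1 = 0
slot [1+:2] = (word>>1) & 0x3 = 1
chan [3+:3] = (word>>3) & 0x7 = 4  ←
opcode [6+:1] = (word>>6) & 0x1 = 0
cnt [7+:1] = (word>>7) & 0x1 = 1
chan signed 3b, MSB=1: 4 - 8 = -4

-4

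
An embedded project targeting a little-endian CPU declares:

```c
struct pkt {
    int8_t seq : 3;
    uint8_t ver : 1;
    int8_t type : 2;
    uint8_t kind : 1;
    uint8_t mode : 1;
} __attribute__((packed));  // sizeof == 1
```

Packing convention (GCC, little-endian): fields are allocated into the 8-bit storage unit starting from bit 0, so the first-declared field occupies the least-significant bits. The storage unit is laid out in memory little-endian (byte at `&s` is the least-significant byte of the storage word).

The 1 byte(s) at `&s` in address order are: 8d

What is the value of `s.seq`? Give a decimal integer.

[0]=0x8d (little-endian) → word 0x8d
seq [0+:3] = (word>>0) & 0x7 = 5  ←
ver [3+:1] = (word>>3) & 0x1 = 1
type [4+:2] = (word>>4) & 0x3 = 0
kind [6+:1] = (word>>6) & 0x1 = 0
mode [7+:1] = (word>>7) & 0x1 = 1
seq signed 3b, MSB=1: 5 - 8 = -3

-3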